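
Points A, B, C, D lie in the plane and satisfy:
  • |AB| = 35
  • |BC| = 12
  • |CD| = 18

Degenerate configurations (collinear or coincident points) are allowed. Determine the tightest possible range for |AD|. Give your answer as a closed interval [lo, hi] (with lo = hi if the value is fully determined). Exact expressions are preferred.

|AB| ∈ {35}
|BC| ∈ {12}
|CD| ∈ {18}
|AC| ∈ [23, 47]
|BD| ∈ [6, 30]
|AD| ∈ [5, 65]

|AD| ∈ [5, 65]  (≈ [5.0000, 65.0000])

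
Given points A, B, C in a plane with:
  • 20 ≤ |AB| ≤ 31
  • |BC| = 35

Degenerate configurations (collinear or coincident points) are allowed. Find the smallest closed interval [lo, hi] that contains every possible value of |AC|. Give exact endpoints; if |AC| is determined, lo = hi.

|AB| ∈ [20, 31]
|BC| ∈ {35}
|AC| ∈ [4, 66]

|AC| ∈ [4, 66]  (≈ [4.0000, 66.0000])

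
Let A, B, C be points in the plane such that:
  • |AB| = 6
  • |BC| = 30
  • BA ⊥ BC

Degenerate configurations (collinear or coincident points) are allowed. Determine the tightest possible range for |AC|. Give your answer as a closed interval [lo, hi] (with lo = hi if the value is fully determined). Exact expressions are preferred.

|AC| = 6·√(26)  (≈ 30.5941)

|AB| ∈ {6}
|BC| ∈ {30}
|AC| ∈ {6·√(26)}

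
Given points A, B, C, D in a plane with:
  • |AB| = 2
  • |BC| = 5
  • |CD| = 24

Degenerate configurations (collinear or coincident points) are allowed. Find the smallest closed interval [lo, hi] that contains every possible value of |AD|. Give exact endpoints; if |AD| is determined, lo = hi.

|AB| ∈ {2}
|BC| ∈ {5}
|CD| ∈ {24}
|AC| ∈ [3, 7]
|BD| ∈ [19, 29]
|AD| ∈ [17, 31]

|AD| ∈ [17, 31]  (≈ [17.0000, 31.0000])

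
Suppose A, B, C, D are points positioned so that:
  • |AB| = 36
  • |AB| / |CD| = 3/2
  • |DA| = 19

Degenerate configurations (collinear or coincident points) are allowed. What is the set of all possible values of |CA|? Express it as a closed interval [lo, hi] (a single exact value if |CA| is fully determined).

|CA| ∈ [5, 43]  (≈ [5.0000, 43.0000])

|AB| ∈ {36}
|AD| ∈ {19}
|CD| ∈ {24}
|BD| ∈ [17, 55]
|AC| ∈ [5, 43]
|BC| ∈ [0, 79]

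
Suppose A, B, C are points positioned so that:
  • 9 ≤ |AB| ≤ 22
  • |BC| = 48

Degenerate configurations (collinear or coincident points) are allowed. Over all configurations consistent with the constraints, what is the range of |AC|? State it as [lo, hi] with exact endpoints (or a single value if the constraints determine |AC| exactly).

|AB| ∈ [9, 22]
|BC| ∈ {48}
|AC| ∈ [26, 70]

|AC| ∈ [26, 70]  (≈ [26.0000, 70.0000])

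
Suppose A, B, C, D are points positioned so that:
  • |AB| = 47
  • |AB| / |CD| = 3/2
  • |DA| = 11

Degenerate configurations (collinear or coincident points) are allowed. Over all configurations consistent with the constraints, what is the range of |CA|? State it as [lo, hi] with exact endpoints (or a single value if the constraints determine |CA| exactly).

|CA| ∈ [61/3, 127/3]  (≈ [20.3333, 42.3333])

|AB| ∈ {47}
|AD| ∈ {11}
|CD| ∈ {94/3}
|BD| ∈ [36, 58]
|AC| ∈ [61/3, 127/3]
|BC| ∈ [14/3, 268/3]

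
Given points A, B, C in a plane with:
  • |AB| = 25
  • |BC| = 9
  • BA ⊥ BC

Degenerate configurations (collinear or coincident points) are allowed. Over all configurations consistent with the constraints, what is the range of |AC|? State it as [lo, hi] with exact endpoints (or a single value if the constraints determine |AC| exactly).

|AB| ∈ {25}
|BC| ∈ {9}
|AC| ∈ {√(706)}

|AC| = √(706)  (≈ 26.5707)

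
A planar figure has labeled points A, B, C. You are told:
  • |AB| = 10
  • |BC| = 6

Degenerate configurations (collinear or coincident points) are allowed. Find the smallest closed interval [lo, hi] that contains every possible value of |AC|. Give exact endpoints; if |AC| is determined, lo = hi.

|AC| ∈ [4, 16]  (≈ [4.0000, 16.0000])

|AB| ∈ {10}
|BC| ∈ {6}
|AC| ∈ [4, 16]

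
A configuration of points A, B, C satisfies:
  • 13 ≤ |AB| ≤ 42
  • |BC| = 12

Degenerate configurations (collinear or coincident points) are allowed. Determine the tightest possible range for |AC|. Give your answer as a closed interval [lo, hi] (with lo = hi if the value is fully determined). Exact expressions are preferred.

|AB| ∈ [13, 42]
|BC| ∈ {12}
|AC| ∈ [1, 54]

|AC| ∈ [1, 54]  (≈ [1.0000, 54.0000])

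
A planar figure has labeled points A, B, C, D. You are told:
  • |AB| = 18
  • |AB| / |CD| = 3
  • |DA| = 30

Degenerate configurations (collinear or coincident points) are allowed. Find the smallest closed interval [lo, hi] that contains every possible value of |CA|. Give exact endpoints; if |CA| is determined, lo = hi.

|AB| ∈ {18}
|AD| ∈ {30}
|CD| ∈ {6}
|BD| ∈ [12, 48]
|AC| ∈ [24, 36]
|BC| ∈ [6, 54]

|CA| ∈ [24, 36]  (≈ [24.0000, 36.0000])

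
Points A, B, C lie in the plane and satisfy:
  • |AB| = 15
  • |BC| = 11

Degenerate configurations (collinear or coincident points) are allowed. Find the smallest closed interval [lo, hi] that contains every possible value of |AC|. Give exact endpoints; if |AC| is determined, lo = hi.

|AB| ∈ {15}
|BC| ∈ {11}
|AC| ∈ [4, 26]

|AC| ∈ [4, 26]  (≈ [4.0000, 26.0000])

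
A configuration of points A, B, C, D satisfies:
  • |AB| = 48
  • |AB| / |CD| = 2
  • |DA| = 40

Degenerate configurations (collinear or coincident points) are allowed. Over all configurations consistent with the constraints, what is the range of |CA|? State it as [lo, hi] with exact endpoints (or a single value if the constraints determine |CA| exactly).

|CA| ∈ [16, 64]  (≈ [16.0000, 64.0000])

|AB| ∈ {48}
|AD| ∈ {40}
|CD| ∈ {24}
|BD| ∈ [8, 88]
|AC| ∈ [16, 64]
|BC| ∈ [0, 112]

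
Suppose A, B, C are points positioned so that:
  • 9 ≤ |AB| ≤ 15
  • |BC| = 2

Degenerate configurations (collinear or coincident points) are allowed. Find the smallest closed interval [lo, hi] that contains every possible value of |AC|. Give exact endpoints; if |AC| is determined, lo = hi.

|AB| ∈ [9, 15]
|BC| ∈ {2}
|AC| ∈ [7, 17]

|AC| ∈ [7, 17]  (≈ [7.0000, 17.0000])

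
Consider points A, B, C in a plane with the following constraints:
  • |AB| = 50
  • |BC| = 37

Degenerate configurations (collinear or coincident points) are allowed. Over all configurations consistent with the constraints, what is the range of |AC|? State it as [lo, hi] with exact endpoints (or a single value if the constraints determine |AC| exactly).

|AB| ∈ {50}
|BC| ∈ {37}
|AC| ∈ [13, 87]

|AC| ∈ [13, 87]  (≈ [13.0000, 87.0000])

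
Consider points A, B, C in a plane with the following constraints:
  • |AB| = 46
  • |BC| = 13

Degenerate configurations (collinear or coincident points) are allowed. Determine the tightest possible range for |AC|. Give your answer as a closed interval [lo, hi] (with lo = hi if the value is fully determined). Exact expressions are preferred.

|AC| ∈ [33, 59]  (≈ [33.0000, 59.0000])

|AB| ∈ {46}
|BC| ∈ {13}
|AC| ∈ [33, 59]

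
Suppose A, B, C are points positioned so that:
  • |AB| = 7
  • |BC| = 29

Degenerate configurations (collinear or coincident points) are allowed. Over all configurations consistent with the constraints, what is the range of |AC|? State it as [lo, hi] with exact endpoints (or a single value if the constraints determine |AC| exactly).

|AC| ∈ [22, 36]  (≈ [22.0000, 36.0000])

|AB| ∈ {7}
|BC| ∈ {29}
|AC| ∈ [22, 36]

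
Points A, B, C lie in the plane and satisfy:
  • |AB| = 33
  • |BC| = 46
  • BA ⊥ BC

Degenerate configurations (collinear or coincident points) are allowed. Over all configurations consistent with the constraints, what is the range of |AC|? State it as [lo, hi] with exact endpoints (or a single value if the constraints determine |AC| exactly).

|AC| = √(3205)  (≈ 56.6127)

|AB| ∈ {33}
|BC| ∈ {46}
|AC| ∈ {√(3205)}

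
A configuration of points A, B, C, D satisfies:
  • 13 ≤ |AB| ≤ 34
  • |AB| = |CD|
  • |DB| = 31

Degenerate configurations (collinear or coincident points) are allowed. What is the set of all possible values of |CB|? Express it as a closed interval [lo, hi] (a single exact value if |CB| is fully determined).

|CB| ∈ [0, 65]  (≈ [0.0000, 65.0000])

|AB| ∈ [13, 34]
|BD| ∈ {31}
|CD| ∈ [13, 34]
|AD| ∈ [0, 65]
|BC| ∈ [0, 65]
|AC| ∈ [0, 99]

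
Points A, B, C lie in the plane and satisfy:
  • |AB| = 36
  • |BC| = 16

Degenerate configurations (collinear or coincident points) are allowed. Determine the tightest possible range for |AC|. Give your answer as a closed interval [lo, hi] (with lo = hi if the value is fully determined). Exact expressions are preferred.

|AC| ∈ [20, 52]  (≈ [20.0000, 52.0000])

|AB| ∈ {36}
|BC| ∈ {16}
|AC| ∈ [20, 52]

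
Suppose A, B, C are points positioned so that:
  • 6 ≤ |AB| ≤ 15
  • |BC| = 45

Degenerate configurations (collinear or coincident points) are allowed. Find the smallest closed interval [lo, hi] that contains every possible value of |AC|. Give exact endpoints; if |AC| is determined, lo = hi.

|AC| ∈ [30, 60]  (≈ [30.0000, 60.0000])

|AB| ∈ [6, 15]
|BC| ∈ {45}
|AC| ∈ [30, 60]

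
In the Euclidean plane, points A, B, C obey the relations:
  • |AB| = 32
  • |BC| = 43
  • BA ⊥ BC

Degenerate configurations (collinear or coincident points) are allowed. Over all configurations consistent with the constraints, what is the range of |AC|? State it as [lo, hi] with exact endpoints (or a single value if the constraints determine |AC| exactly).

|AC| = 13·√(17)  (≈ 53.6004)

|AB| ∈ {32}
|BC| ∈ {43}
|AC| ∈ {13·√(17)}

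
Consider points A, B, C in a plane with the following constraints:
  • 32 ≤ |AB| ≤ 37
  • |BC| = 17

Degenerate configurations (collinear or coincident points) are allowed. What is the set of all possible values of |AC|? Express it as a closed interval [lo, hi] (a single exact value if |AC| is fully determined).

|AB| ∈ [32, 37]
|BC| ∈ {17}
|AC| ∈ [15, 54]

|AC| ∈ [15, 54]  (≈ [15.0000, 54.0000])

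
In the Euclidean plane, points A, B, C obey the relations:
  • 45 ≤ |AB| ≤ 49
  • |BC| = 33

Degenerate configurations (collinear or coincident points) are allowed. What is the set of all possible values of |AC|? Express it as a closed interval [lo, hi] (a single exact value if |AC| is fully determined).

|AB| ∈ [45, 49]
|BC| ∈ {33}
|AC| ∈ [12, 82]

|AC| ∈ [12, 82]  (≈ [12.0000, 82.0000])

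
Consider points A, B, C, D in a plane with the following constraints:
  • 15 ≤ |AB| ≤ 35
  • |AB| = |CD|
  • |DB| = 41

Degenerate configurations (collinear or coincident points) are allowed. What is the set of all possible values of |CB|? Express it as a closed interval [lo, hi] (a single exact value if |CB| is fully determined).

|AB| ∈ [15, 35]
|BD| ∈ {41}
|CD| ∈ [15, 35]
|AD| ∈ [6, 76]
|BC| ∈ [6, 76]
|AC| ∈ [0, 111]

|CB| ∈ [6, 76]  (≈ [6.0000, 76.0000])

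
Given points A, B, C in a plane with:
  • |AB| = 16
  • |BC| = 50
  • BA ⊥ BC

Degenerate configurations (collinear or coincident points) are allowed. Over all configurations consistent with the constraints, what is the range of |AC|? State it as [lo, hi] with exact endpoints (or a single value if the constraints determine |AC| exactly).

|AC| = 2·√(689)  (≈ 52.4976)

|AB| ∈ {16}
|BC| ∈ {50}
|AC| ∈ {2·√(689)}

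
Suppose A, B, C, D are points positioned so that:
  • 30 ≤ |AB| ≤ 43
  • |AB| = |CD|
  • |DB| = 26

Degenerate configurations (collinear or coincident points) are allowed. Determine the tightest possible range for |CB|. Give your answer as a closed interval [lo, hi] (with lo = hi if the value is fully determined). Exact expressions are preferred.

|CB| ∈ [4, 69]  (≈ [4.0000, 69.0000])

|AB| ∈ [30, 43]
|BD| ∈ {26}
|CD| ∈ [30, 43]
|AD| ∈ [4, 69]
|BC| ∈ [4, 69]
|AC| ∈ [0, 112]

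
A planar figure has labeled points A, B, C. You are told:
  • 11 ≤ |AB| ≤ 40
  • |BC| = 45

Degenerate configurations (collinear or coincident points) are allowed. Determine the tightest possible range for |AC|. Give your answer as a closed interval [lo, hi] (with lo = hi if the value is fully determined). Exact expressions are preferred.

|AB| ∈ [11, 40]
|BC| ∈ {45}
|AC| ∈ [5, 85]

|AC| ∈ [5, 85]  (≈ [5.0000, 85.0000])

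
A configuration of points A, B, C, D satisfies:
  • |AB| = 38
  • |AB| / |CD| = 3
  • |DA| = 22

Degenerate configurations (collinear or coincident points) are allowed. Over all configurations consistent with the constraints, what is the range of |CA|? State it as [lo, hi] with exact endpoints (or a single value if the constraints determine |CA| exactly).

|CA| ∈ [28/3, 104/3]  (≈ [9.3333, 34.6667])

|AB| ∈ {38}
|AD| ∈ {22}
|CD| ∈ {38/3}
|BD| ∈ [16, 60]
|AC| ∈ [28/3, 104/3]
|BC| ∈ [10/3, 218/3]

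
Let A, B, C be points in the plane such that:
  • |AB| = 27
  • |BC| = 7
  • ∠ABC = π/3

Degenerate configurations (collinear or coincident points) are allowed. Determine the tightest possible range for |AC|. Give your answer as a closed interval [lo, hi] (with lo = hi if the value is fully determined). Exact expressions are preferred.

|AB| ∈ {27}
|BC| ∈ {7}
|AC| ∈ {√(589)}

|AC| = √(589)  (≈ 24.2693)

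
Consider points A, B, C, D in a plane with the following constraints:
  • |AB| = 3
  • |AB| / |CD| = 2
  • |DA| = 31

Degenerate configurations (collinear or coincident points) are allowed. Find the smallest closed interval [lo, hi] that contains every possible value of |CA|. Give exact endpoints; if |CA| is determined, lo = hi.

|AB| ∈ {3}
|AD| ∈ {31}
|CD| ∈ {3/2}
|BD| ∈ [28, 34]
|AC| ∈ [59/2, 65/2]
|BC| ∈ [53/2, 71/2]

|CA| ∈ [59/2, 65/2]  (≈ [29.5000, 32.5000])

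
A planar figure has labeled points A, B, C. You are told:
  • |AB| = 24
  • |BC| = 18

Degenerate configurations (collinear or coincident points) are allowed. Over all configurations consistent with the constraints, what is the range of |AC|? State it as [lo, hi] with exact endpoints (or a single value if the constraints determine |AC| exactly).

|AC| ∈ [6, 42]  (≈ [6.0000, 42.0000])

|AB| ∈ {24}
|BC| ∈ {18}
|AC| ∈ [6, 42]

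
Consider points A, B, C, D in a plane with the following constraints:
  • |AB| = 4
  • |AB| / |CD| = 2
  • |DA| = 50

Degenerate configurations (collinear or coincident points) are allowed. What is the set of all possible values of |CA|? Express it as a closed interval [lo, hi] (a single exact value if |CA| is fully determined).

|CA| ∈ [48, 52]  (≈ [48.0000, 52.0000])

|AB| ∈ {4}
|AD| ∈ {50}
|CD| ∈ {2}
|BD| ∈ [46, 54]
|AC| ∈ [48, 52]
|BC| ∈ [44, 56]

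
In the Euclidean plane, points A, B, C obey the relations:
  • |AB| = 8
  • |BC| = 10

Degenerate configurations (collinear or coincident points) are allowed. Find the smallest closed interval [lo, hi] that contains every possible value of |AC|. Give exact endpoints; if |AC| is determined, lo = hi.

|AB| ∈ {8}
|BC| ∈ {10}
|AC| ∈ [2, 18]

|AC| ∈ [2, 18]  (≈ [2.0000, 18.0000])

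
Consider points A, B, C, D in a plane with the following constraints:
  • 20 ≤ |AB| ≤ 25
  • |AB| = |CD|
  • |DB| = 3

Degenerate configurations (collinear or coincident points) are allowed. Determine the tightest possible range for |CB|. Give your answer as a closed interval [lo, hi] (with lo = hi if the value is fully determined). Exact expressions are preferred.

|CB| ∈ [17, 28]  (≈ [17.0000, 28.0000])

|AB| ∈ [20, 25]
|BD| ∈ {3}
|CD| ∈ [20, 25]
|AD| ∈ [17, 28]
|BC| ∈ [17, 28]
|AC| ∈ [0, 53]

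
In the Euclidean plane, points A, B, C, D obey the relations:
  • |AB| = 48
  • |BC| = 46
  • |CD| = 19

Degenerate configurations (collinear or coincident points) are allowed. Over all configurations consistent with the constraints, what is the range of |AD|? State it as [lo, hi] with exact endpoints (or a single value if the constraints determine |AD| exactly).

|AD| ∈ [0, 113]  (≈ [0.0000, 113.0000])

|AB| ∈ {48}
|BC| ∈ {46}
|CD| ∈ {19}
|AC| ∈ [2, 94]
|BD| ∈ [27, 65]
|AD| ∈ [0, 113]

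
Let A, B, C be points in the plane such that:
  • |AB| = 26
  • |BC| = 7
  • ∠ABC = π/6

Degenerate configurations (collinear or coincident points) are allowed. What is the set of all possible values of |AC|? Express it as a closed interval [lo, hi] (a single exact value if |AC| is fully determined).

|AB| ∈ {26}
|BC| ∈ {7}
|AC| ∈ {√(725 - 182·√(3))}

|AC| = √(725 - 182·√(3))  (≈ 20.2427)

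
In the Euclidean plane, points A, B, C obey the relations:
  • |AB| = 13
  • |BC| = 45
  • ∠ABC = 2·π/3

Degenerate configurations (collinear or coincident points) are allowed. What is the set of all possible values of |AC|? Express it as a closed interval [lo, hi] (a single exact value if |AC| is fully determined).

|AB| ∈ {13}
|BC| ∈ {45}
|AC| ∈ {√(2779)}

|AC| = √(2779)  (≈ 52.7162)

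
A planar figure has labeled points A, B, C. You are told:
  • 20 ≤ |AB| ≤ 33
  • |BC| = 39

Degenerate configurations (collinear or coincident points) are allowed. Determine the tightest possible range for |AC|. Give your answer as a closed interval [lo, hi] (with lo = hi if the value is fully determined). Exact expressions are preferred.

|AC| ∈ [6, 72]  (≈ [6.0000, 72.0000])

|AB| ∈ [20, 33]
|BC| ∈ {39}
|AC| ∈ [6, 72]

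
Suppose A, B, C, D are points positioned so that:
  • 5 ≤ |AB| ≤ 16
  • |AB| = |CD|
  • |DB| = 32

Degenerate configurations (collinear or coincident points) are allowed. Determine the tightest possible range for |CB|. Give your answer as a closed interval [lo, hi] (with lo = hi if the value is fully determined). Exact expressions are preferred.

|CB| ∈ [16, 48]  (≈ [16.0000, 48.0000])

|AB| ∈ [5, 16]
|BD| ∈ {32}
|CD| ∈ [5, 16]
|AD| ∈ [16, 48]
|BC| ∈ [16, 48]
|AC| ∈ [0, 64]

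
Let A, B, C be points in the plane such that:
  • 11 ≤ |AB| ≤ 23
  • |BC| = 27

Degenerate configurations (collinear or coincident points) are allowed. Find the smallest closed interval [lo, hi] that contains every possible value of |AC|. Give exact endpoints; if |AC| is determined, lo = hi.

|AB| ∈ [11, 23]
|BC| ∈ {27}
|AC| ∈ [4, 50]

|AC| ∈ [4, 50]  (≈ [4.0000, 50.0000])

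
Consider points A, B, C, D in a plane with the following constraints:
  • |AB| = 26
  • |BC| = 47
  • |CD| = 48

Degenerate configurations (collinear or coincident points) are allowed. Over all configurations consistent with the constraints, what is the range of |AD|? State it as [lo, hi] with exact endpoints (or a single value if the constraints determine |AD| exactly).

|AB| ∈ {26}
|BC| ∈ {47}
|CD| ∈ {48}
|AC| ∈ [21, 73]
|BD| ∈ [1, 95]
|AD| ∈ [0, 121]

|AD| ∈ [0, 121]  (≈ [0.0000, 121.0000])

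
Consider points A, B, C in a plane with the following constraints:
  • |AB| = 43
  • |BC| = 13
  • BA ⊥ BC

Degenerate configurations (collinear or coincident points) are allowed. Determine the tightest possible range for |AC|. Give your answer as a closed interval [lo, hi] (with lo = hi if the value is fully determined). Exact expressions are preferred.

|AC| = √(2018)  (≈ 44.9222)

|AB| ∈ {43}
|BC| ∈ {13}
|AC| ∈ {√(2018)}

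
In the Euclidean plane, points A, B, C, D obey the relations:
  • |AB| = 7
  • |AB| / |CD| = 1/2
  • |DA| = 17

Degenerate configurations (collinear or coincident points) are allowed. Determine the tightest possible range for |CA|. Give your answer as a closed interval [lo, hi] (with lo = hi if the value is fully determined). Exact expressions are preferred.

|CA| ∈ [3, 31]  (≈ [3.0000, 31.0000])

|AB| ∈ {7}
|AD| ∈ {17}
|CD| ∈ {14}
|BD| ∈ [10, 24]
|AC| ∈ [3, 31]
|BC| ∈ [0, 38]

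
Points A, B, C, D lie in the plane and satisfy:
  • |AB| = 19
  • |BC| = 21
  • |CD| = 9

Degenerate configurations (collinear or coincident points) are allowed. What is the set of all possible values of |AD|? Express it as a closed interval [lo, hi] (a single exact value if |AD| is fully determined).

|AB| ∈ {19}
|BC| ∈ {21}
|CD| ∈ {9}
|AC| ∈ [2, 40]
|BD| ∈ [12, 30]
|AD| ∈ [0, 49]

|AD| ∈ [0, 49]  (≈ [0.0000, 49.0000])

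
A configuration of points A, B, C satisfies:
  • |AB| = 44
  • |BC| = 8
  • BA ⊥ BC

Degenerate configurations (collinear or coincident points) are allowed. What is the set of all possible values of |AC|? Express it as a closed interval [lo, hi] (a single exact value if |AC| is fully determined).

|AB| ∈ {44}
|BC| ∈ {8}
|AC| ∈ {20·√(5)}

|AC| = 20·√(5)  (≈ 44.7214)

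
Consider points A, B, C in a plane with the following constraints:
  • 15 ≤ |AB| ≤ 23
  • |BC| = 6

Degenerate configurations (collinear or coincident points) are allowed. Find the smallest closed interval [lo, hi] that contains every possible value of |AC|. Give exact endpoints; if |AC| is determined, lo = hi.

|AC| ∈ [9, 29]  (≈ [9.0000, 29.0000])

|AB| ∈ [15, 23]
|BC| ∈ {6}
|AC| ∈ [9, 29]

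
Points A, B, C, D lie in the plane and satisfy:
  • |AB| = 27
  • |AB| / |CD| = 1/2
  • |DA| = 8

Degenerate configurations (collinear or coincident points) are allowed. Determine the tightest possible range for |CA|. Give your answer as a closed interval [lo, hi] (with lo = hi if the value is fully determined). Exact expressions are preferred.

|CA| ∈ [46, 62]  (≈ [46.0000, 62.0000])

|AB| ∈ {27}
|AD| ∈ {8}
|CD| ∈ {54}
|BD| ∈ [19, 35]
|AC| ∈ [46, 62]
|BC| ∈ [19, 89]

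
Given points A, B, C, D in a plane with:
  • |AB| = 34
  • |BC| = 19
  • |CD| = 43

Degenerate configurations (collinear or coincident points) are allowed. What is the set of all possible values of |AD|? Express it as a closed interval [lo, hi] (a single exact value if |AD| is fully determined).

|AB| ∈ {34}
|BC| ∈ {19}
|CD| ∈ {43}
|AC| ∈ [15, 53]
|BD| ∈ [24, 62]
|AD| ∈ [0, 96]

|AD| ∈ [0, 96]  (≈ [0.0000, 96.0000])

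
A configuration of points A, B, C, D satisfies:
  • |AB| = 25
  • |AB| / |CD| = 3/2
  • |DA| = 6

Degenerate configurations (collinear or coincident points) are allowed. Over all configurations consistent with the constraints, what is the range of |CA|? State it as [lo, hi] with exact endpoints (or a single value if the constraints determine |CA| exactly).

|AB| ∈ {25}
|AD| ∈ {6}
|CD| ∈ {50/3}
|BD| ∈ [19, 31]
|AC| ∈ [32/3, 68/3]
|BC| ∈ [7/3, 143/3]

|CA| ∈ [32/3, 68/3]  (≈ [10.6667, 22.6667])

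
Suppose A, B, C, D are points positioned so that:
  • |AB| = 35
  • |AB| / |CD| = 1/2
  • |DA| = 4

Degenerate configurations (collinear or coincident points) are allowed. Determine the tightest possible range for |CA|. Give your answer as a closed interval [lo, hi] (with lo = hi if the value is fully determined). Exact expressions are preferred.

|AB| ∈ {35}
|AD| ∈ {4}
|CD| ∈ {70}
|BD| ∈ [31, 39]
|AC| ∈ [66, 74]
|BC| ∈ [31, 109]

|CA| ∈ [66, 74]  (≈ [66.0000, 74.0000])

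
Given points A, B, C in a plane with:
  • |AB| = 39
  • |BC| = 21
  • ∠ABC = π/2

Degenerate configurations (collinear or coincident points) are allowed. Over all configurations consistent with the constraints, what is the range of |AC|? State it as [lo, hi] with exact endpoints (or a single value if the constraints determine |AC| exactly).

|AC| = 3·√(218)  (≈ 44.2945)

|AB| ∈ {39}
|BC| ∈ {21}
|AC| ∈ {3·√(218)}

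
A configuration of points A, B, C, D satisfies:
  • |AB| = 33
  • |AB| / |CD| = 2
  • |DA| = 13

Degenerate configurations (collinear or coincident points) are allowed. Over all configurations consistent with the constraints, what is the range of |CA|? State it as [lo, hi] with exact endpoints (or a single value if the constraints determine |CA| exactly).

|CA| ∈ [7/2, 59/2]  (≈ [3.5000, 29.5000])

|AB| ∈ {33}
|AD| ∈ {13}
|CD| ∈ {33/2}
|BD| ∈ [20, 46]
|AC| ∈ [7/2, 59/2]
|BC| ∈ [7/2, 125/2]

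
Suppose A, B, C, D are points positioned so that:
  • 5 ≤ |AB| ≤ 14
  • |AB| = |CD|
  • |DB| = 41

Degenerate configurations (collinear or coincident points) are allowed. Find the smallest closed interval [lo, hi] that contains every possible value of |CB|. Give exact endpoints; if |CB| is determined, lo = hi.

|AB| ∈ [5, 14]
|BD| ∈ {41}
|CD| ∈ [5, 14]
|AD| ∈ [27, 55]
|BC| ∈ [27, 55]
|AC| ∈ [13, 69]

|CB| ∈ [27, 55]  (≈ [27.0000, 55.0000])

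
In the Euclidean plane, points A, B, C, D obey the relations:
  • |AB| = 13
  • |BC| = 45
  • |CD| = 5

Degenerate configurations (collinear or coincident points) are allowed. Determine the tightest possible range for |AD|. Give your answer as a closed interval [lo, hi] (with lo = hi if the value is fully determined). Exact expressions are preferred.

|AB| ∈ {13}
|BC| ∈ {45}
|CD| ∈ {5}
|AC| ∈ [32, 58]
|BD| ∈ [40, 50]
|AD| ∈ [27, 63]

|AD| ∈ [27, 63]  (≈ [27.0000, 63.0000])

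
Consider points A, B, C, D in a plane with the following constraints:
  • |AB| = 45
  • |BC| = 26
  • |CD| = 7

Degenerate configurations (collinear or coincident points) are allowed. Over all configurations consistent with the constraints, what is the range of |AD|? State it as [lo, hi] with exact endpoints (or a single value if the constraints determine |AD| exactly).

|AB| ∈ {45}
|BC| ∈ {26}
|CD| ∈ {7}
|AC| ∈ [19, 71]
|BD| ∈ [19, 33]
|AD| ∈ [12, 78]

|AD| ∈ [12, 78]  (≈ [12.0000, 78.0000])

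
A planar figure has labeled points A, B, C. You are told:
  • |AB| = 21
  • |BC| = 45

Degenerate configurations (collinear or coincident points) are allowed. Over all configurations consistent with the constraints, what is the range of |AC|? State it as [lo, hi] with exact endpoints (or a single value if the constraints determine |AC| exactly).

|AC| ∈ [24, 66]  (≈ [24.0000, 66.0000])

|AB| ∈ {21}
|BC| ∈ {45}
|AC| ∈ [24, 66]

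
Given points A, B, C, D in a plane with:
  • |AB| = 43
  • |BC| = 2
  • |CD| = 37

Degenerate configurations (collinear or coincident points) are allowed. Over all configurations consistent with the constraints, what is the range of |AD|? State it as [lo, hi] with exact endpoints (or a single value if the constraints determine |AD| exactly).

|AB| ∈ {43}
|BC| ∈ {2}
|CD| ∈ {37}
|AC| ∈ [41, 45]
|BD| ∈ [35, 39]
|AD| ∈ [4, 82]

|AD| ∈ [4, 82]  (≈ [4.0000, 82.0000])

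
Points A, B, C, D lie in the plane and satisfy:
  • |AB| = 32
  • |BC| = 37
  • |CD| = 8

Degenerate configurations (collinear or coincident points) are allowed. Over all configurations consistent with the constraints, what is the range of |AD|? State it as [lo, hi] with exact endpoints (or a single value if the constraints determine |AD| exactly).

|AD| ∈ [0, 77]  (≈ [0.0000, 77.0000])

|AB| ∈ {32}
|BC| ∈ {37}
|CD| ∈ {8}
|AC| ∈ [5, 69]
|BD| ∈ [29, 45]
|AD| ∈ [0, 77]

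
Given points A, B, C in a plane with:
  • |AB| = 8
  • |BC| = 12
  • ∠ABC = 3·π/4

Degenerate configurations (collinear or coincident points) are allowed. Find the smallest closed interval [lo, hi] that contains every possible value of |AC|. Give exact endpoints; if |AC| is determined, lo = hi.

|AC| = 4·√(6·√(2) + 13)  (≈ 18.5409)

|AB| ∈ {8}
|BC| ∈ {12}
|AC| ∈ {4·√(6·√(2) + 13)}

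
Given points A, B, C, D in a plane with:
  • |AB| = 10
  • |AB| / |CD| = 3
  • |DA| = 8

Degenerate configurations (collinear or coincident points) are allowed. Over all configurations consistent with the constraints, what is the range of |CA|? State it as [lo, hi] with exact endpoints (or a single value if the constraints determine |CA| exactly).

|AB| ∈ {10}
|AD| ∈ {8}
|CD| ∈ {10/3}
|BD| ∈ [2, 18]
|AC| ∈ [14/3, 34/3]
|BC| ∈ [0, 64/3]

|CA| ∈ [14/3, 34/3]  (≈ [4.6667, 11.3333])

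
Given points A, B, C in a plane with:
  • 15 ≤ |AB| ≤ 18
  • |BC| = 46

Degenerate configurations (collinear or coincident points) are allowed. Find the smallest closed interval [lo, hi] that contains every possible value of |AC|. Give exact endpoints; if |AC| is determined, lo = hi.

|AB| ∈ [15, 18]
|BC| ∈ {46}
|AC| ∈ [28, 64]

|AC| ∈ [28, 64]  (≈ [28.0000, 64.0000])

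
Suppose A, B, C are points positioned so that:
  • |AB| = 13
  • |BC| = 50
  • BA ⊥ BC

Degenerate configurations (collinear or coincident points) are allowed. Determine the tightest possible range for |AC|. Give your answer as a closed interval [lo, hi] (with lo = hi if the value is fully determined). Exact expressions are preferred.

|AC| = √(2669)  (≈ 51.6624)

|AB| ∈ {13}
|BC| ∈ {50}
|AC| ∈ {√(2669)}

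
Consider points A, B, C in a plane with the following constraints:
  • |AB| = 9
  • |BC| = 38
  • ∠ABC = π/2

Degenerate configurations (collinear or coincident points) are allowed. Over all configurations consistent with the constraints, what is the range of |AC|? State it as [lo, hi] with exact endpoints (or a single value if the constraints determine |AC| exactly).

|AC| = 5·√(61)  (≈ 39.0512)

|AB| ∈ {9}
|BC| ∈ {38}
|AC| ∈ {5·√(61)}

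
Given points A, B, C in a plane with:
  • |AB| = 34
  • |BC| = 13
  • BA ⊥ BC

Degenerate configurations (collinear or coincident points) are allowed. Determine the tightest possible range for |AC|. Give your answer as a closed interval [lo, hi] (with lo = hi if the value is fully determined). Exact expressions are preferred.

|AB| ∈ {34}
|BC| ∈ {13}
|AC| ∈ {5·√(53)}

|AC| = 5·√(53)  (≈ 36.4005)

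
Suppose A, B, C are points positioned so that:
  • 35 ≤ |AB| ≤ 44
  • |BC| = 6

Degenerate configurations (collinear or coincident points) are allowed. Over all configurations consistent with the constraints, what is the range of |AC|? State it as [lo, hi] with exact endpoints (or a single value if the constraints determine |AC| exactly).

|AC| ∈ [29, 50]  (≈ [29.0000, 50.0000])

|AB| ∈ [35, 44]
|BC| ∈ {6}
|AC| ∈ [29, 50]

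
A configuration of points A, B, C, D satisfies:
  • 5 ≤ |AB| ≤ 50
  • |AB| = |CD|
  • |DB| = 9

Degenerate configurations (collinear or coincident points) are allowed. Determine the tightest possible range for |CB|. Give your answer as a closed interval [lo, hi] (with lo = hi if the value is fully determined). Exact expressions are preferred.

|CB| ∈ [0, 59]  (≈ [0.0000, 59.0000])

|AB| ∈ [5, 50]
|BD| ∈ {9}
|CD| ∈ [5, 50]
|AD| ∈ [0, 59]
|BC| ∈ [0, 59]
|AC| ∈ [0, 109]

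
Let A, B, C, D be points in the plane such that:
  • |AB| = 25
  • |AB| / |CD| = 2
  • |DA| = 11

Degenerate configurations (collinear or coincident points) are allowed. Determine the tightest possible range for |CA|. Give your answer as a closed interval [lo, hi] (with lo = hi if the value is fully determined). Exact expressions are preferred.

|AB| ∈ {25}
|AD| ∈ {11}
|CD| ∈ {25/2}
|BD| ∈ [14, 36]
|AC| ∈ [3/2, 47/2]
|BC| ∈ [3/2, 97/2]

|CA| ∈ [3/2, 47/2]  (≈ [1.5000, 23.5000])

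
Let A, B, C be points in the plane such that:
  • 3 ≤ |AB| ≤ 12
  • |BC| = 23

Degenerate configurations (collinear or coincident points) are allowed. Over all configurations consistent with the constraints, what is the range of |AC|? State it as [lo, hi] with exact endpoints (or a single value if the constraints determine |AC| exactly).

|AB| ∈ [3, 12]
|BC| ∈ {23}
|AC| ∈ [11, 35]

|AC| ∈ [11, 35]  (≈ [11.0000, 35.0000])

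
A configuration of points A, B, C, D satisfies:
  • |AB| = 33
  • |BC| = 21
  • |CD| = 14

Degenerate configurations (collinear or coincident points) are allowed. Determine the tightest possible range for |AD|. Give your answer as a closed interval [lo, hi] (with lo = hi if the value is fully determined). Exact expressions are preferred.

|AB| ∈ {33}
|BC| ∈ {21}
|CD| ∈ {14}
|AC| ∈ [12, 54]
|BD| ∈ [7, 35]
|AD| ∈ [0, 68]

|AD| ∈ [0, 68]  (≈ [0.0000, 68.0000])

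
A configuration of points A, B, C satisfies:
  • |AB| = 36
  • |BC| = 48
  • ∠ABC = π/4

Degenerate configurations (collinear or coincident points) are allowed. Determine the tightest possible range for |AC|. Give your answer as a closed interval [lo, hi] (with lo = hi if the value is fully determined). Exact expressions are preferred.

|AC| = 12·√(25 - 12·√(2))  (≈ 34.0035)

|AB| ∈ {36}
|BC| ∈ {48}
|AC| ∈ {12·√(25 - 12·√(2))}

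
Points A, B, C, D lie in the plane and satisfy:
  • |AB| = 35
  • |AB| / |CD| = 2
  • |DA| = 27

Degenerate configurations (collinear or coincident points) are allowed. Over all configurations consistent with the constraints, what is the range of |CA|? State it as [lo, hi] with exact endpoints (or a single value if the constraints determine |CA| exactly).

|CA| ∈ [19/2, 89/2]  (≈ [9.5000, 44.5000])

|AB| ∈ {35}
|AD| ∈ {27}
|CD| ∈ {35/2}
|BD| ∈ [8, 62]
|AC| ∈ [19/2, 89/2]
|BC| ∈ [0, 159/2]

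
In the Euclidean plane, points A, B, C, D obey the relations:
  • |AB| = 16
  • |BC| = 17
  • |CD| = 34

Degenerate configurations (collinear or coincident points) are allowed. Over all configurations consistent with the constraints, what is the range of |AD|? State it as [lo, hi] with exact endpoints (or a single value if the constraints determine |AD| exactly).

|AD| ∈ [1, 67]  (≈ [1.0000, 67.0000])

|AB| ∈ {16}
|BC| ∈ {17}
|CD| ∈ {34}
|AC| ∈ [1, 33]
|BD| ∈ [17, 51]
|AD| ∈ [1, 67]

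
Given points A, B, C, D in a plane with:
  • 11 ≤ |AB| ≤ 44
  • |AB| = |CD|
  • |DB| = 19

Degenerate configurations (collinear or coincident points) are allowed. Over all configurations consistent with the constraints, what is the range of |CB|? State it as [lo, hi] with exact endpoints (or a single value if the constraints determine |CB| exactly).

|CB| ∈ [0, 63]  (≈ [0.0000, 63.0000])

|AB| ∈ [11, 44]
|BD| ∈ {19}
|CD| ∈ [11, 44]
|AD| ∈ [0, 63]
|BC| ∈ [0, 63]
|AC| ∈ [0, 107]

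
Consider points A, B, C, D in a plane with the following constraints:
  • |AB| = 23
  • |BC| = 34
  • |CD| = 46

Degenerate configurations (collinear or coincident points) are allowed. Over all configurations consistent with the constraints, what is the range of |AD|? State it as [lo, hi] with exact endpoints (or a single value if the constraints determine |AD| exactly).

|AB| ∈ {23}
|BC| ∈ {34}
|CD| ∈ {46}
|AC| ∈ [11, 57]
|BD| ∈ [12, 80]
|AD| ∈ [0, 103]

|AD| ∈ [0, 103]  (≈ [0.0000, 103.0000])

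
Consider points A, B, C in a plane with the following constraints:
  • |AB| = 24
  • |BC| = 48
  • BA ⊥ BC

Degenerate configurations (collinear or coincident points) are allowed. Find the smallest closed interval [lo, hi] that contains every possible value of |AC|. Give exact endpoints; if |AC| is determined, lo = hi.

|AC| = 24·√(5)  (≈ 53.6656)

|AB| ∈ {24}
|BC| ∈ {48}
|AC| ∈ {24·√(5)}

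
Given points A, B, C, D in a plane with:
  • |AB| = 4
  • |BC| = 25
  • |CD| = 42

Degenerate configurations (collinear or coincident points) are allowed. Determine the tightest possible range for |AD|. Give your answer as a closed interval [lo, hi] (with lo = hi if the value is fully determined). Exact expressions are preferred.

|AD| ∈ [13, 71]  (≈ [13.0000, 71.0000])

|AB| ∈ {4}
|BC| ∈ {25}
|CD| ∈ {42}
|AC| ∈ [21, 29]
|BD| ∈ [17, 67]
|AD| ∈ [13, 71]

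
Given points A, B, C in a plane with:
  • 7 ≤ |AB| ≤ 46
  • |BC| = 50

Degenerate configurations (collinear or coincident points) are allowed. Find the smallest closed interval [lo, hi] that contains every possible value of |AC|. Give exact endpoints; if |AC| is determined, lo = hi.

|AC| ∈ [4, 96]  (≈ [4.0000, 96.0000])

|AB| ∈ [7, 46]
|BC| ∈ {50}
|AC| ∈ [4, 96]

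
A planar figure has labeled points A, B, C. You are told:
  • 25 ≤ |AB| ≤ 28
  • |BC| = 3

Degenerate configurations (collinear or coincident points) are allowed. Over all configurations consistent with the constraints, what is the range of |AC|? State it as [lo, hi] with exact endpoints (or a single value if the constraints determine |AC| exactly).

|AC| ∈ [22, 31]  (≈ [22.0000, 31.0000])

|AB| ∈ [25, 28]
|BC| ∈ {3}
|AC| ∈ [22, 31]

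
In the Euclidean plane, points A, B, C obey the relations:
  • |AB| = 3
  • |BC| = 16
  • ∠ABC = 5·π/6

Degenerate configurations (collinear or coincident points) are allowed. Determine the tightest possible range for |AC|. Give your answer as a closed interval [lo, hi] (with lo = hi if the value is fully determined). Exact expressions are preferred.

|AB| ∈ {3}
|BC| ∈ {16}
|AC| ∈ {√(48·√(3) + 265)}

|AC| = √(48·√(3) + 265)  (≈ 18.6585)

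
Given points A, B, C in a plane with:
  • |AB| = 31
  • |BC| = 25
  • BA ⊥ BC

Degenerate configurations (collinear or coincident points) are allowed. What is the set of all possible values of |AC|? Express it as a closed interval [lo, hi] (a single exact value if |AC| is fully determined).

|AB| ∈ {31}
|BC| ∈ {25}
|AC| ∈ {√(1586)}

|AC| = √(1586)  (≈ 39.8246)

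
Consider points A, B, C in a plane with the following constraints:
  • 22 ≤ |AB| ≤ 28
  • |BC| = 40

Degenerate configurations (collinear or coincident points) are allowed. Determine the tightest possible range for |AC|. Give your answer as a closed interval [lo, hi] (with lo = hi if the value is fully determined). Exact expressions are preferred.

|AC| ∈ [12, 68]  (≈ [12.0000, 68.0000])

|AB| ∈ [22, 28]
|BC| ∈ {40}
|AC| ∈ [12, 68]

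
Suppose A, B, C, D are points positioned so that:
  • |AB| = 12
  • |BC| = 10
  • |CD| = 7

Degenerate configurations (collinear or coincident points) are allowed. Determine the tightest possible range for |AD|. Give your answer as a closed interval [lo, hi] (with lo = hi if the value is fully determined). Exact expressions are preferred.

|AD| ∈ [0, 29]  (≈ [0.0000, 29.0000])

|AB| ∈ {12}
|BC| ∈ {10}
|CD| ∈ {7}
|AC| ∈ [2, 22]
|BD| ∈ [3, 17]
|AD| ∈ [0, 29]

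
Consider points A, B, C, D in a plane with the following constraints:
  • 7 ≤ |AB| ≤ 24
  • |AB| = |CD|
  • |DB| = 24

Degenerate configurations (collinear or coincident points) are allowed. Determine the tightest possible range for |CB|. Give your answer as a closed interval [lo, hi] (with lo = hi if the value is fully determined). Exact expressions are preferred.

|AB| ∈ [7, 24]
|BD| ∈ {24}
|CD| ∈ [7, 24]
|AD| ∈ [0, 48]
|BC| ∈ [0, 48]
|AC| ∈ [0, 72]

|CB| ∈ [0, 48]  (≈ [0.0000, 48.0000])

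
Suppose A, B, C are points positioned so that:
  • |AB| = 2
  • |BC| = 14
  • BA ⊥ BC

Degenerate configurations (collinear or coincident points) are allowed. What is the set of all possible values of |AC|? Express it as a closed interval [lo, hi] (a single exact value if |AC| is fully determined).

|AB| ∈ {2}
|BC| ∈ {14}
|AC| ∈ {10·√(2)}

|AC| = 10·√(2)  (≈ 14.1421)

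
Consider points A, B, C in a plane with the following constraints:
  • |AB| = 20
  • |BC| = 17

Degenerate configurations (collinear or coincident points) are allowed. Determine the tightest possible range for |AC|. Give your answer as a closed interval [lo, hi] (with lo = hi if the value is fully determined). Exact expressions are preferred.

|AB| ∈ {20}
|BC| ∈ {17}
|AC| ∈ [3, 37]

|AC| ∈ [3, 37]  (≈ [3.0000, 37.0000])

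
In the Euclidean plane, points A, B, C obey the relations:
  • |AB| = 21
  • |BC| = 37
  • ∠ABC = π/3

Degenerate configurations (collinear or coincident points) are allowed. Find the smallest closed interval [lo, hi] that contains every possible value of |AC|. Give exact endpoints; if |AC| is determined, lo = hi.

|AC| = √(1033)  (≈ 32.1403)

|AB| ∈ {21}
|BC| ∈ {37}
|AC| ∈ {√(1033)}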